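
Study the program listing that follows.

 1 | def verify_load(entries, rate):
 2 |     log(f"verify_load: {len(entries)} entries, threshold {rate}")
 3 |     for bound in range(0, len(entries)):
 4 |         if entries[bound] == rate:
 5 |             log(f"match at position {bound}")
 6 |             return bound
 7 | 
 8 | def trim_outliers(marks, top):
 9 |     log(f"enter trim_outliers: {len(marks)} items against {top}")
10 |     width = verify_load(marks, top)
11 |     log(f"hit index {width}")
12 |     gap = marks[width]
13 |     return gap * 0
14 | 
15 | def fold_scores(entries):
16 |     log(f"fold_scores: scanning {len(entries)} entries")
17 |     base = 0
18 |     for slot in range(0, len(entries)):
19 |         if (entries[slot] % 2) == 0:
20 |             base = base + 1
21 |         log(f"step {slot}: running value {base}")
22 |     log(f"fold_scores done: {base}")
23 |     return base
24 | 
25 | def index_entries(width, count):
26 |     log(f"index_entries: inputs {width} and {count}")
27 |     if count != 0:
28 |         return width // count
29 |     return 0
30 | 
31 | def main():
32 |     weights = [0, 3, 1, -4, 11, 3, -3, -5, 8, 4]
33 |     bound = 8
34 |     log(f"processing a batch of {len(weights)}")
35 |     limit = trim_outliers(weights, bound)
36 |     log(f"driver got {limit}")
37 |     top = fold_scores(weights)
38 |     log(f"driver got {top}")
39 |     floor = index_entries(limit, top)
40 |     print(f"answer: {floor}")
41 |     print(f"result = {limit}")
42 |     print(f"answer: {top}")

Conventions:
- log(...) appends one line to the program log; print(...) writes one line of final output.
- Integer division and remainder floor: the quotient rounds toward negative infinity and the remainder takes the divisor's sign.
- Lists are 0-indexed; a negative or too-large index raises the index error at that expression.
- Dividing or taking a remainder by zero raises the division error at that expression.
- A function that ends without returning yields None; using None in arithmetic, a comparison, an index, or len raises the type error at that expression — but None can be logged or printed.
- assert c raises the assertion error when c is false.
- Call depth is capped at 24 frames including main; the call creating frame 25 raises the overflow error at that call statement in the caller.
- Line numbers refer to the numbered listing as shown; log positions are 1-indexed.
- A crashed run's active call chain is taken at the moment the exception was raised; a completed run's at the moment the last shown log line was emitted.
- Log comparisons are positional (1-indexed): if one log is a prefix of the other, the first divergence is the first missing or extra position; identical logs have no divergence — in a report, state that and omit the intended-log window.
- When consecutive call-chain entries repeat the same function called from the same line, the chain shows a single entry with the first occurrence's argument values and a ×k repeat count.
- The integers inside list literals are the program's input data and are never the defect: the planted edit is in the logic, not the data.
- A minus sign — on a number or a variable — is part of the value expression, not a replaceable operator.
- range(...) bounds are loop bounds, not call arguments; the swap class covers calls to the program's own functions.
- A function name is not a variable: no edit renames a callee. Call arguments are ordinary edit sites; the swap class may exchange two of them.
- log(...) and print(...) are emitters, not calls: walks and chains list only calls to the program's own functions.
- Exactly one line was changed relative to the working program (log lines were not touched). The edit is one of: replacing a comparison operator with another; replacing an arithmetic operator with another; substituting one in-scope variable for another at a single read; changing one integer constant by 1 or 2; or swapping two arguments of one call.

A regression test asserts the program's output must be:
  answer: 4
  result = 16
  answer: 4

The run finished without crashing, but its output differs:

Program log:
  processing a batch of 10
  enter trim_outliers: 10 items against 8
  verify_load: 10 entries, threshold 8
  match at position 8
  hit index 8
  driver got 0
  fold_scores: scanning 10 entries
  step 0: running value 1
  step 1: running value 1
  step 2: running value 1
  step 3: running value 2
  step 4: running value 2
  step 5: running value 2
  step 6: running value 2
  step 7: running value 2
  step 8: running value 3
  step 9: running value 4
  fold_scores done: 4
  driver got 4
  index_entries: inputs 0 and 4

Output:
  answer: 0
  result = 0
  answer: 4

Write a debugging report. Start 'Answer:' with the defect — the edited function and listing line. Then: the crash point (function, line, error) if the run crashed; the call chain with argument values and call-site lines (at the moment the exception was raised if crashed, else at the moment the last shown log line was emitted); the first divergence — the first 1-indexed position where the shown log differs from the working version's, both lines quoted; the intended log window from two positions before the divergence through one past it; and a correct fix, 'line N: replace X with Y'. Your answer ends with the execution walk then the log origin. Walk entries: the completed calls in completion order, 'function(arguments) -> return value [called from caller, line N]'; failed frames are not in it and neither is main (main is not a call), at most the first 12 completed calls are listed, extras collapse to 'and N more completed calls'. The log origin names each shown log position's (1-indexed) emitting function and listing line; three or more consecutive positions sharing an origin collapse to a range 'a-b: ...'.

Answer: the defect is in trim_outliers at line 13.
Key fact: The earliest visible damage is log position 6 — 'driver got 0' rather than the intended 'driver got 16'.
Call chain: main -> index_entries(0, 4) (called at line 39).
First divergence: at position 6 the run shows 'driver got 0' where the working version logs 'driver got 16'.
Intended log window:
  4: match at position 8
  5: hit index 8
  6: driver got 16
  7: fold_scores: scanning 10 entries
Execution walk:
  verify_load([0, 3, 1, -4, 11, 3, -3, -5, 8, 4], 8) -> 8  [called from trim_outliers, line 10]
  trim_outliers([0, 3, 1, -4, 11, 3, -3, -5, 8, 4], 8) -> 0  [called from main, line 35]
  fold_scores([0, 3, 1, -4, 11, 3, -3, -5, 8, 4]) -> 4  [called from main, line 37]
  index_entries(0, 4) -> 0  [called from main, line 39]
Origin of each log line:
  1 — main, line 34
  2 — trim_outliers, line 9
  3 — verify_load, line 2
  4 — verify_load, line 5
  5 — trim_outliers, line 11
  6 — main, line 36
  7 — fold_scores, line 16
  8-17 — fold_scores, line 21
  18 — fold_scores, line 22
  19 — main, line 38
  20 — index_entries, line 26
A correct fix: line 13: replace `0` with `2`.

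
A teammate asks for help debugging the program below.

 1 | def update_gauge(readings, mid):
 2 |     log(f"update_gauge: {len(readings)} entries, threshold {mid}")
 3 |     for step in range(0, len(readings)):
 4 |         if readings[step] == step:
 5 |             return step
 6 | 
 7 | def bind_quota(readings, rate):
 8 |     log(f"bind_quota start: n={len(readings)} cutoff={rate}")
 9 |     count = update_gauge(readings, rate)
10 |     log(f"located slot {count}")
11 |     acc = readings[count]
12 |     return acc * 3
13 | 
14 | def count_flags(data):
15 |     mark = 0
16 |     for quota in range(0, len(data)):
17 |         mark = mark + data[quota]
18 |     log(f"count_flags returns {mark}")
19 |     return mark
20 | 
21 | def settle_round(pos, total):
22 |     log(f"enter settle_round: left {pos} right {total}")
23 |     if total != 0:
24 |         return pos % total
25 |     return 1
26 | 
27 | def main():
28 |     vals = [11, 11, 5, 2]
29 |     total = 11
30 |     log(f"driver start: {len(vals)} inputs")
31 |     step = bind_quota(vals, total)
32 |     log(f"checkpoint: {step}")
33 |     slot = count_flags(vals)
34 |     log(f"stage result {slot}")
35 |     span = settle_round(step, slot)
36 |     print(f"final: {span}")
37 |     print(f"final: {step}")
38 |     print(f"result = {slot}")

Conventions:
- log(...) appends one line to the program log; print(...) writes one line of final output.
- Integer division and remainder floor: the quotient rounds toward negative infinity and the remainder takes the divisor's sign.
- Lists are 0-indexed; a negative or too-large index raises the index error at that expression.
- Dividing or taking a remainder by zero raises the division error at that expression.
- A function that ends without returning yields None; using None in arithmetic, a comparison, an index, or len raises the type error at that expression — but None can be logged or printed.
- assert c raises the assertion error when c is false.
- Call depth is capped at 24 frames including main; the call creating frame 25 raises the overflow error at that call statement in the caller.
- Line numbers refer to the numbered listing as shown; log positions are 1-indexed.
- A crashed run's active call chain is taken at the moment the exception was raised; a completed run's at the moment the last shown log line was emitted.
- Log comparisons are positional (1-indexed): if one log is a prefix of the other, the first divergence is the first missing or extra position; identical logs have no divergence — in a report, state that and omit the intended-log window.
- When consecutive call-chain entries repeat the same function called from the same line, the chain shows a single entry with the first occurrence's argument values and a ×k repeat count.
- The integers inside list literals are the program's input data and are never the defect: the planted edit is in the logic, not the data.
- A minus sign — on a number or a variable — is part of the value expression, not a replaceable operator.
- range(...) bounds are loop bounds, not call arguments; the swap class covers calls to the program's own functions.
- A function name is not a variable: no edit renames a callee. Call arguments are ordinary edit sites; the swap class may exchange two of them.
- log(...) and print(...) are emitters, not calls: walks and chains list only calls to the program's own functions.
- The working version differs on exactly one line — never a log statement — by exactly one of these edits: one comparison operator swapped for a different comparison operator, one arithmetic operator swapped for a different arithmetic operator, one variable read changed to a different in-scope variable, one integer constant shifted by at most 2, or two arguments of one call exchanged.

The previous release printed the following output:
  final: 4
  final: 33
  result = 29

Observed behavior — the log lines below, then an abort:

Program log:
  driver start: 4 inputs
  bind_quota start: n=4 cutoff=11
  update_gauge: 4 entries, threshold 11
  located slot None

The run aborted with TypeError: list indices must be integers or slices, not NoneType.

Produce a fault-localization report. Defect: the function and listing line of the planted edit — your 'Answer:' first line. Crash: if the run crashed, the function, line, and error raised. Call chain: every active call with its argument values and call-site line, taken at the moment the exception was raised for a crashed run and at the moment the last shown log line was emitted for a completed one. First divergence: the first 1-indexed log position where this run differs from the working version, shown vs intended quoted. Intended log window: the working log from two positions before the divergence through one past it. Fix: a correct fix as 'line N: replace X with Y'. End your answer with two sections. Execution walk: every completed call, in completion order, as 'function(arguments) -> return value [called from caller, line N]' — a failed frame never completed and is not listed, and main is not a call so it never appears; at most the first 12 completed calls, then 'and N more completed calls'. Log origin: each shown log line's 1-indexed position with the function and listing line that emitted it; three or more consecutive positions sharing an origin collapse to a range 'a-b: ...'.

Answer: the defect is in update_gauge at line 4.
Key fact: The earliest visible damage is log position 4 — 'located slot None' rather than the intended 'located slot 0'.
Crash: bind_quota, line 11, TypeError.
Call chain: main -> bind_quota([11, 11, 5, 2], 11) (called at line 31).
First divergence: position 4 — the shown line 'located slot None' should read 'located slot 0'.
Intended log window:
  2: bind_quota start: n=4 cutoff=11
  3: update_gauge: 4 entries, threshold 11
  4: located slot 0
  5: checkpoint: 33
Execution walk:
  update_gauge([11, 11, 5, 2], 11) -> None  [called from bind_quota, line 9]
Log origin:
  1: logged in main at line 30
  2: logged in bind_quota at line 8
  3: logged in update_gauge at line 2
  4: logged in bind_quota at line 10
A correct fix: line 4: replace `readings[step] == step` with `readings[step] == mid`.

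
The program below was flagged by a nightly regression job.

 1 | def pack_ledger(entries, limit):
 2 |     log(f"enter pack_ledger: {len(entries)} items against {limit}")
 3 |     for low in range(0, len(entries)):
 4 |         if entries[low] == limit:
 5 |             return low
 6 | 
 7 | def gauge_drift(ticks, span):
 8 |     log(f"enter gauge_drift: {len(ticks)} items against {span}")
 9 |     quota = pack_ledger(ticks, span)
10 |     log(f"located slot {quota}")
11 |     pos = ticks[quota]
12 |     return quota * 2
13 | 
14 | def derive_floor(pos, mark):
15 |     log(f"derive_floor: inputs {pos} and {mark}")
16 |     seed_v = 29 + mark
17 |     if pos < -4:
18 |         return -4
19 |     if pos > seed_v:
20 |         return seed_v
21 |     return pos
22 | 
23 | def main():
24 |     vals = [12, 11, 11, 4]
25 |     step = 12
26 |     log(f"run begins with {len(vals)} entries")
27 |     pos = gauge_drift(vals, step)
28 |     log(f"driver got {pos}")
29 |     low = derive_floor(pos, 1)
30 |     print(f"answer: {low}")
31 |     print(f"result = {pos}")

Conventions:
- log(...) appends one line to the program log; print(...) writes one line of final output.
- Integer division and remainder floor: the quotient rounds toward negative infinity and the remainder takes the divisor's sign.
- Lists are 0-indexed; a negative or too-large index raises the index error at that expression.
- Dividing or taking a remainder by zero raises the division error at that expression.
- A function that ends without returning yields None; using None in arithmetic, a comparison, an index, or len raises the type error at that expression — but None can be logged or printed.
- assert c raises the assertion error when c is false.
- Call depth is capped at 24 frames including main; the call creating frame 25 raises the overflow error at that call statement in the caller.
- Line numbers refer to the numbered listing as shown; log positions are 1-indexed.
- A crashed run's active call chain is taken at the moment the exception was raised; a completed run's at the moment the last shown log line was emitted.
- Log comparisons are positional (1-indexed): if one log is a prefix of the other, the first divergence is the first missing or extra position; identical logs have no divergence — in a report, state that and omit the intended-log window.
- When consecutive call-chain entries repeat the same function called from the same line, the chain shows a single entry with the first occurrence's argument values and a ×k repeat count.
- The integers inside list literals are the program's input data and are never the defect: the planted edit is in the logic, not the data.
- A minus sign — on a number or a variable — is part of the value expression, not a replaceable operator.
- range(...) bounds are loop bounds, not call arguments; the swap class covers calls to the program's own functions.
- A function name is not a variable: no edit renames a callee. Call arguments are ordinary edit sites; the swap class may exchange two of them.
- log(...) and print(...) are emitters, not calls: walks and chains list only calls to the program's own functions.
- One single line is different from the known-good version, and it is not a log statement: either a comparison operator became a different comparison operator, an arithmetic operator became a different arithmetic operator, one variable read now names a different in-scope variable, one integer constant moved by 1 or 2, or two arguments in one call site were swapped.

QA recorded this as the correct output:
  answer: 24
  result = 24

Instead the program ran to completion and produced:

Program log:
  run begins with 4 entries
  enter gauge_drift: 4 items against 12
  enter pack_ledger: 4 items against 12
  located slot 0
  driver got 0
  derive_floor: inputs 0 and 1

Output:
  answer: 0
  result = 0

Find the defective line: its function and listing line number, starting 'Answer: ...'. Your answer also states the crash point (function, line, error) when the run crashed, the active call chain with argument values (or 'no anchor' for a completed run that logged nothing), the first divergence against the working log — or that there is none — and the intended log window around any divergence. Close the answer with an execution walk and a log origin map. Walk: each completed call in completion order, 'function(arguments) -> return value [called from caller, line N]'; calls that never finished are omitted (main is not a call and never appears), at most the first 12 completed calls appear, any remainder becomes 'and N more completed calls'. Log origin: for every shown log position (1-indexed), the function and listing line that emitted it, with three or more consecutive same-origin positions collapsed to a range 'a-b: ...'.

Answer: the defect is in gauge_drift at line 12.
Key observation: The earliest visible damage is log position 5 — 'driver got 0' rather than the intended 'driver got 24'.
Call chain: main -> derive_floor(0, 1) (called at line 29).
First divergence: position 5; shown 'driver got 0' vs intended 'driver got 24'.
Intended log window:
  3: enter pack_ledger: 4 items against 12
  4: located slot 0
  5: driver got 24
  6: derive_floor: inputs 24 and 1
Execution walk:
  pack_ledger([12, 11, 11, 4], 12) -> 0  [called from gauge_drift, line 9]
  gauge_drift([12, 11, 11, 4], 12) -> 0  [called from main, line 27]
  derive_floor(0, 1) -> 0  [called from main, line 29]
Log origin:
  1: logged in main at line 26
  2: logged in gauge_drift at line 8
  3: logged in pack_ledger at line 2
  4: logged in gauge_drift at line 10
  5: logged in main at line 28
  6: logged in derive_floor at line 15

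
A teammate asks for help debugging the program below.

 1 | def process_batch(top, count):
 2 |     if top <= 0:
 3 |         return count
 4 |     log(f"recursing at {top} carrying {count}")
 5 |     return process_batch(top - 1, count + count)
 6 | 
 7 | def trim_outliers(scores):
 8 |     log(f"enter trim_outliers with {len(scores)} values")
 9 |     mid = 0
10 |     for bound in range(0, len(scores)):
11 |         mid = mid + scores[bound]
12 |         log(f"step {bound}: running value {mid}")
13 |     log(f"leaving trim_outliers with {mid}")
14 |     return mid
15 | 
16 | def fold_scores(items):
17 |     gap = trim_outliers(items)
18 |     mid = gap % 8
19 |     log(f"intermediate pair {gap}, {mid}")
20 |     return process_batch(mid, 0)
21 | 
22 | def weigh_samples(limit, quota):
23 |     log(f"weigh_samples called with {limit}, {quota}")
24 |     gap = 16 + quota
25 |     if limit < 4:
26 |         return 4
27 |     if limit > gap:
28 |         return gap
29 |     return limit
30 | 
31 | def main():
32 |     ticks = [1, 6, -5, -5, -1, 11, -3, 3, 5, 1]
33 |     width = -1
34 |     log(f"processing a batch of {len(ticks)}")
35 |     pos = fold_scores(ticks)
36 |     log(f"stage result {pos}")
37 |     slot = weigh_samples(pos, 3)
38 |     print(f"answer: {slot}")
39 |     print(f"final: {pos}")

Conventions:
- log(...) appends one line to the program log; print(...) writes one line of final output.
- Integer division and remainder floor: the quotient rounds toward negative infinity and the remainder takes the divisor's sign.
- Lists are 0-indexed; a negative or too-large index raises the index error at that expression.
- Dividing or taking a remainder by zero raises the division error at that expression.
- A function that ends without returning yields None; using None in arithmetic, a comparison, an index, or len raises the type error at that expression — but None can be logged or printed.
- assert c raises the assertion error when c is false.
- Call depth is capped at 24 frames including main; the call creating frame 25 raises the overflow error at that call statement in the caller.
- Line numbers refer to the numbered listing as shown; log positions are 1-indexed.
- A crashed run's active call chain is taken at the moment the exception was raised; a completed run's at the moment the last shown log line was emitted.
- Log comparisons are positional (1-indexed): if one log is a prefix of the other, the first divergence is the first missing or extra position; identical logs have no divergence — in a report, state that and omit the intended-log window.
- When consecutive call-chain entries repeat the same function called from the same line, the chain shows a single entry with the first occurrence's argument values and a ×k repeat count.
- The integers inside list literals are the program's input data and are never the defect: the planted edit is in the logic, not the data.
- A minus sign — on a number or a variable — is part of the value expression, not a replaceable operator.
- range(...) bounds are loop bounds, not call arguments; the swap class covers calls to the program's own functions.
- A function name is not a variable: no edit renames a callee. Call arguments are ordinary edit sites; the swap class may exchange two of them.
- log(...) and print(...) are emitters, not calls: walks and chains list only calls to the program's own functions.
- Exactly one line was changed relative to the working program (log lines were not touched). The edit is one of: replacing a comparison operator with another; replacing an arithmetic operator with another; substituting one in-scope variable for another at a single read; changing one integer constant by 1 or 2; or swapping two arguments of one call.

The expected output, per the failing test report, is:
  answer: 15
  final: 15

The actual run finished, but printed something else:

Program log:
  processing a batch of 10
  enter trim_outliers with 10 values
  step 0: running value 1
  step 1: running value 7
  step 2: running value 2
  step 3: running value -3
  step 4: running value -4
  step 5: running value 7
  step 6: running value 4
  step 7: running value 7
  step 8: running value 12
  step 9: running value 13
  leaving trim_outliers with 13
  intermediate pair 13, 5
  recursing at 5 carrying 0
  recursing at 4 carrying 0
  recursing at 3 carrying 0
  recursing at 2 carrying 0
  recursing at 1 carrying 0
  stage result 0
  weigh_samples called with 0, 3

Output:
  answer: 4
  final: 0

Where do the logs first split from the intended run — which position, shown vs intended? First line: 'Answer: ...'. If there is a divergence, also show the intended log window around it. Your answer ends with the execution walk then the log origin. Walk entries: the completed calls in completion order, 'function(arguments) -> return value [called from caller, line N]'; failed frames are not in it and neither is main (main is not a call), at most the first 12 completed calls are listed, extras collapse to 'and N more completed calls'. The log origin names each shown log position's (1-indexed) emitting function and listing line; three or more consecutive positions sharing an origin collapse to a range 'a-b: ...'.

Answer: at position 16 the run shows 'recursing at 4 carrying 0' where the working version logs 'recursing at 4 carrying 5'.
Intended log window:
  14: intermediate pair 13, 5
  15: recursing at 5 carrying 0
  16: recursing at 4 carrying 5
  17: recursing at 3 carrying 9
Execution walk:
  trim_outliers([1, 6, -5, -5, -1, 11, -3, 3, 5, 1]) -> 13  [called from fold_scores, line 17]
  process_batch(0, 0) -> 0  [called from process_batch, line 5]
  process_batch(1, 0) -> 0  [called from process_batch, line 5]
  process_batch(2, 0) -> 0  [called from process_batch, line 5]
  process_batch(3, 0) -> 0  [called from process_batch, line 5]
  process_batch(4, 0) -> 0  [called from process_batch, line 5]
  process_batch(5, 0) -> 0  [called from fold_scores, line 20]
  fold_scores([1, 6, -5, -5, -1, 11, -3, 3, 5, 1]) -> 0  [called from main, line 35]
  weigh_samples(0, 3) -> 4  [called from main, line 37]
Log origins:
  1 — main, line 34
  2 — trim_outliers, line 8
  3-12 — trim_outliers, line 12
  13 — trim_outliers, line 13
  14 — fold_scores, line 19
  15-19 — process_batch, line 4
  20 — main, line 36
  21 — weigh_samples, line 23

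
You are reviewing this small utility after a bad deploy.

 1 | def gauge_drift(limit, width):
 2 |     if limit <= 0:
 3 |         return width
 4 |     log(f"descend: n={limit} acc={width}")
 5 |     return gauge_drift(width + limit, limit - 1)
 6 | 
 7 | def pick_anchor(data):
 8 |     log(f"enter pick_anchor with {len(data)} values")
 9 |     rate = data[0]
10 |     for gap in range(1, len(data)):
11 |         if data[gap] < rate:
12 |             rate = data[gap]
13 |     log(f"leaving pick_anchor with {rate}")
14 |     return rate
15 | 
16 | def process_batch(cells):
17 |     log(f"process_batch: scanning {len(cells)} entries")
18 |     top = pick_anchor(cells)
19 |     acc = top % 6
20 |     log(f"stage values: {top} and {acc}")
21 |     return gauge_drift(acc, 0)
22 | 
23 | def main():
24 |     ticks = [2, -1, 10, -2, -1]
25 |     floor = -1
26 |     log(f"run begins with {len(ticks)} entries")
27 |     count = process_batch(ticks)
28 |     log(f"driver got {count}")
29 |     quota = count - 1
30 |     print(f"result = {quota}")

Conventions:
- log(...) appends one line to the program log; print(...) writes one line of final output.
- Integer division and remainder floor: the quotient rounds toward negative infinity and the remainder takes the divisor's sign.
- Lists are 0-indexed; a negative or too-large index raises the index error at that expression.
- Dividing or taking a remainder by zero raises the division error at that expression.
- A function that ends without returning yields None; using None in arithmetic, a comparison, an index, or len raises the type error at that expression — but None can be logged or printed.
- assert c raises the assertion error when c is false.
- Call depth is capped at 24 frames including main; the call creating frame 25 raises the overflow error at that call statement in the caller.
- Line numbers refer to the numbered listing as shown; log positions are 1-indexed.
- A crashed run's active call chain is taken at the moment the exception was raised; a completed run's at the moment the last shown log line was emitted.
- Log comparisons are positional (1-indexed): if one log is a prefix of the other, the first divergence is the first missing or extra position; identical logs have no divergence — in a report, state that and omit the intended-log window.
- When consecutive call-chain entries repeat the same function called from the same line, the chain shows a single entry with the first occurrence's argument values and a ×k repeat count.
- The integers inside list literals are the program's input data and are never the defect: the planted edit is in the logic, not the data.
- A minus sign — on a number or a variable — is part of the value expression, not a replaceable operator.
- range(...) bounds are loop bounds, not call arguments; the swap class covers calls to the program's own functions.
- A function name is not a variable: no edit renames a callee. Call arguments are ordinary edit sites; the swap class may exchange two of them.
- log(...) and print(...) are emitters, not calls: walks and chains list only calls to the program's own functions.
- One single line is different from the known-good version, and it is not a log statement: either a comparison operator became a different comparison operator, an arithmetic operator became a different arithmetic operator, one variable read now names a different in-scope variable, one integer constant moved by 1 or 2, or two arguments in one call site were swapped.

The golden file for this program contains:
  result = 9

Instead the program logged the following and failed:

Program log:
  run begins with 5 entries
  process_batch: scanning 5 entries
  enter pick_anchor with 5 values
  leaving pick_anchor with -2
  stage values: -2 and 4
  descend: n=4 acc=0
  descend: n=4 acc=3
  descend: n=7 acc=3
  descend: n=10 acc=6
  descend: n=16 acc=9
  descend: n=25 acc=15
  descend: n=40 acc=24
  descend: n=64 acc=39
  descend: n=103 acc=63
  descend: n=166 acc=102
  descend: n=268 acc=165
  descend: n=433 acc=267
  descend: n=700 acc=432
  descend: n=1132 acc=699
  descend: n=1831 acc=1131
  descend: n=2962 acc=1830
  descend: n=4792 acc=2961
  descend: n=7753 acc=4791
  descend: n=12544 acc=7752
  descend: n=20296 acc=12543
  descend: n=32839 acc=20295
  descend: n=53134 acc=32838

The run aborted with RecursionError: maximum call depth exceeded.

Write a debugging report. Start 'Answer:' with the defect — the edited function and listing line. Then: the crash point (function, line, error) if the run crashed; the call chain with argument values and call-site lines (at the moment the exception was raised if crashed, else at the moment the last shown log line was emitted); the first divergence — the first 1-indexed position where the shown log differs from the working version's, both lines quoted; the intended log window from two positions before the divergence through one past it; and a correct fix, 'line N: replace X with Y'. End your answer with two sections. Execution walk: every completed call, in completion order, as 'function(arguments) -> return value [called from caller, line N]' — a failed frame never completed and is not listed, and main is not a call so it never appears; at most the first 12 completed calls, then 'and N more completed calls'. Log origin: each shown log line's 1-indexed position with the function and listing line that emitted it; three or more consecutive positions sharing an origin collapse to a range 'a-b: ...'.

Answer: the defect is in gauge_drift at line 5.
Core observation: At log position 7 the runs split — shown 'descend: n=4 acc=3', but the working version logs 'descend: n=3 acc=4'.
Crash: gauge_drift, line 5, RecursionError.
Call chain: main -> process_batch([2, -1, 10, -2, -1]) (called at line 27) -> gauge_drift(4, 0) (called at line 21) -> gauge_drift(4, 3) (called at line 5) ×21.
First divergence: position 7 — shown 'descend: n=4 acc=3', intended 'descend: n=3 acc=4'.
Intended log window:
  5: stage values: -2 and 4
  6: descend: n=4 acc=0
  7: descend: n=3 acc=4
  8: descend: n=2 acc=7
Execution walk:
  pick_anchor([2, -1, 10, -2, -1]) -> -2  [called from process_batch, line 18]
Log line origins:
  1: logged in main at line 26
  2: logged in process_batch at line 17
  3: logged in pick_anchor at line 8
  4: logged in pick_anchor at line 13
  5: logged in process_batch at line 20
  6-27: logged in gauge_drift at line 4
A correct fix: line 5: replace `gauge_drift(width + limit, limit - 1)` with `gauge_drift(limit - 1, width + limit)`.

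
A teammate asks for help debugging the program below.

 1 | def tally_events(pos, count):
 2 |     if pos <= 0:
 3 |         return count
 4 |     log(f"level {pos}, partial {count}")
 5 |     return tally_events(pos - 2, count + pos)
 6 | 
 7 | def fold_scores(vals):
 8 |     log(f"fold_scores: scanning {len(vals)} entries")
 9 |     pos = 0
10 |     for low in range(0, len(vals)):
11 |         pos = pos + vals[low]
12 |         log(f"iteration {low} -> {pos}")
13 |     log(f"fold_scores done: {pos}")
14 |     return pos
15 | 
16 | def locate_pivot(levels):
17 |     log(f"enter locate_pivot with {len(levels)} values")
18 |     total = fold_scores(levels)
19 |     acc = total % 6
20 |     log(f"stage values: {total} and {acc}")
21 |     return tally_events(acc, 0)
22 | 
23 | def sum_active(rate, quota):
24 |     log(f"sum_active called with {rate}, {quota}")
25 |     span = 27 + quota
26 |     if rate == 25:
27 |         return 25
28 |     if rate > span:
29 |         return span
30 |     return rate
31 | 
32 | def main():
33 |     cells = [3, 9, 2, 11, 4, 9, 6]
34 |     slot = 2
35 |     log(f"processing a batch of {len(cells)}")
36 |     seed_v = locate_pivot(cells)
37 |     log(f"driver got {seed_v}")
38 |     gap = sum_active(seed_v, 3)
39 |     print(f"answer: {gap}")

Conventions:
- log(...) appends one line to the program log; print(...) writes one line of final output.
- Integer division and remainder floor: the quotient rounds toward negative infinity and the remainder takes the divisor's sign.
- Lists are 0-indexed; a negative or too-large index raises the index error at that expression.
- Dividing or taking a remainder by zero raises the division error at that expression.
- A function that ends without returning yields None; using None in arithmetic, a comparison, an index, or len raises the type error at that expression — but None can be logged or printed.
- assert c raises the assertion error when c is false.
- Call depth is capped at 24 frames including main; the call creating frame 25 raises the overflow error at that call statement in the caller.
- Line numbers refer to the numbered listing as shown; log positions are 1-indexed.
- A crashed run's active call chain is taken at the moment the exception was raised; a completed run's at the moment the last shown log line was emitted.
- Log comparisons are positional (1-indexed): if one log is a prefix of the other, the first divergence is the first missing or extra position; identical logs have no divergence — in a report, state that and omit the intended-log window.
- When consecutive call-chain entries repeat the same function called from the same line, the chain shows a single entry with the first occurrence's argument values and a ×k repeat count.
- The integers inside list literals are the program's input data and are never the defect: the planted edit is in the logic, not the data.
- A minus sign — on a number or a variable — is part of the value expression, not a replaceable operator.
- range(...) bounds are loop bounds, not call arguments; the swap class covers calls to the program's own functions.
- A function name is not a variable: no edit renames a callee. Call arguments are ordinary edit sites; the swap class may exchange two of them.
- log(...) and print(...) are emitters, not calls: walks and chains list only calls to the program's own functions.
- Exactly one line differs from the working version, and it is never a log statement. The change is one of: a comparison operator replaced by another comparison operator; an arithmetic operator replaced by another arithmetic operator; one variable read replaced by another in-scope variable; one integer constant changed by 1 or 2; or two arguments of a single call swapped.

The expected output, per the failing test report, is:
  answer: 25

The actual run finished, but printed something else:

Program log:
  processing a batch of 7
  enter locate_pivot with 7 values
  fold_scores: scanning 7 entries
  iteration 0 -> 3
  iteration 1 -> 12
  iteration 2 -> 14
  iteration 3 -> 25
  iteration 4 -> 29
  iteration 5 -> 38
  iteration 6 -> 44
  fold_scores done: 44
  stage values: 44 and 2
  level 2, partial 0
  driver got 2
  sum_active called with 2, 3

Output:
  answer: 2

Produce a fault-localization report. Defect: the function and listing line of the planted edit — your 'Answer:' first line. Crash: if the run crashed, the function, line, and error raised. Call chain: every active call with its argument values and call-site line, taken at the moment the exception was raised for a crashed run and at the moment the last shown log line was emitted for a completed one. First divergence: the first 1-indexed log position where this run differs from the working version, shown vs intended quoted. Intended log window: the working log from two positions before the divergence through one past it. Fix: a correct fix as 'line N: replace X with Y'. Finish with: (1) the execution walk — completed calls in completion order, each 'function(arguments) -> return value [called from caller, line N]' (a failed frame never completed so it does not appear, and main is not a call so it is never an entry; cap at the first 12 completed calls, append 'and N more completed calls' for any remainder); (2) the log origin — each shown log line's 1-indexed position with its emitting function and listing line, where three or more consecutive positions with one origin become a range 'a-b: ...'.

Answer: the defect is in sum_active at line 26.
The tell: No log line changed; the fault shows up purely in the output.
Call chain: main -> sum_active(2, 3) (called at line 38).
First divergence: none (the log streams are identical).
Execution walk:
  fold_scores([3, 9, 2, 11, 4, 9, 6]) -> 44  [called from locate_pivot, line 18]
  tally_events(0, 2) -> 2  [called from tally_events, line 5]
  tally_events(2, 0) -> 2  [called from locate_pivot, line 21]
  locate_pivot([3, 9, 2, 11, 4, 9, 6]) -> 2  [called from main, line 36]
  sum_active(2, 3) -> 2  [called from main, line 38]
Origin of each log line:
  1: logged in main at line 35
  2: logged in locate_pivot at line 17
  3: logged in fold_scores at line 8
  4-10: logged in fold_scores at line 12
  11: logged in fold_scores at line 13
  12: logged in locate_pivot at line 20
  13: logged in tally_events at line 4
  14: logged in main at line 37
  15: logged in sum_active at line 24
A correct fix: line 26: replace `==` with `<`.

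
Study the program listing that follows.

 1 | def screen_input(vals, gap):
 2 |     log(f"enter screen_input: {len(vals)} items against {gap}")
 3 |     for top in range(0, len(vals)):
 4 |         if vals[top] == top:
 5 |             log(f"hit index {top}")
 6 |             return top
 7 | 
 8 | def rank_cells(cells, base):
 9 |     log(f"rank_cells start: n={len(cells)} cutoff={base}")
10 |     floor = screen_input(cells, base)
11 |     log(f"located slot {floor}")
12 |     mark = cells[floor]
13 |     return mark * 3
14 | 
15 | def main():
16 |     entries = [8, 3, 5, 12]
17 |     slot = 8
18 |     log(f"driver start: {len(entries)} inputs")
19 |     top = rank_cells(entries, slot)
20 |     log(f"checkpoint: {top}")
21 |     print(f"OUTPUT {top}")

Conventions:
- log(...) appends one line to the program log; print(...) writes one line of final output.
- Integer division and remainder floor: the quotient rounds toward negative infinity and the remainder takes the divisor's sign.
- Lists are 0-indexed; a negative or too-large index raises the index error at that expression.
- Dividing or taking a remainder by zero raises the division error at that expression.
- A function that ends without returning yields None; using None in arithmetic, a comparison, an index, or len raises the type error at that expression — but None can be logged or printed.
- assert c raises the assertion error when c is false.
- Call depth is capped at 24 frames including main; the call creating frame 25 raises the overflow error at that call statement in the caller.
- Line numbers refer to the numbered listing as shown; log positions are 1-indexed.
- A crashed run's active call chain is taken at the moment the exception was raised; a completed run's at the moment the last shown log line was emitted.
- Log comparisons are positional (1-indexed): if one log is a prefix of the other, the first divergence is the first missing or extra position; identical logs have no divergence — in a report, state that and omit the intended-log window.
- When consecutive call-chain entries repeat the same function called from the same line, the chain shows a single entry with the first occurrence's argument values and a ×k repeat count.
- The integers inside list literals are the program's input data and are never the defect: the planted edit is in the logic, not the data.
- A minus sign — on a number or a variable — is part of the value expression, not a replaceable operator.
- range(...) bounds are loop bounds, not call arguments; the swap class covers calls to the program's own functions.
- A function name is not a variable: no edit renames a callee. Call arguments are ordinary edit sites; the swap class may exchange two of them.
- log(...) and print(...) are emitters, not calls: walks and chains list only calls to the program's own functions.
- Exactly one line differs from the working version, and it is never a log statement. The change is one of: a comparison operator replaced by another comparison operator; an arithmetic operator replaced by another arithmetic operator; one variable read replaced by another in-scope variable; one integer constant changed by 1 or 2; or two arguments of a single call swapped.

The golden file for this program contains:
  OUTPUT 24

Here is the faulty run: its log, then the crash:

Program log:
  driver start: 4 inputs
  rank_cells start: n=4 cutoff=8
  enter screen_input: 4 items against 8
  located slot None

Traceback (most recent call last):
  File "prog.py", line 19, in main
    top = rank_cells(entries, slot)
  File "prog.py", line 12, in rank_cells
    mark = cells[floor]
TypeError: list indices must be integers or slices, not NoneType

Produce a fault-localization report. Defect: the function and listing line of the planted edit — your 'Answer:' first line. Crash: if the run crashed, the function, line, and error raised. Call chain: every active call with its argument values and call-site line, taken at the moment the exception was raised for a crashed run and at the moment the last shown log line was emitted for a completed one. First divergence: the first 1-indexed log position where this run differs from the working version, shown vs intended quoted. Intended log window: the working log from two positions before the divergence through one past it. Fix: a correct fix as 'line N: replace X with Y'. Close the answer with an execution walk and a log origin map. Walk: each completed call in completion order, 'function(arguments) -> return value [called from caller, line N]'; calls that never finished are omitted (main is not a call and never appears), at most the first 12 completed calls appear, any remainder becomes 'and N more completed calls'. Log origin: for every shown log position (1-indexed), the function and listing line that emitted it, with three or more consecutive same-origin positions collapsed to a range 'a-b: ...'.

Answer: the defect is in screen_input at line 4.
Key observation: The earliest visible damage is log position 4 — 'located slot None' rather than the intended 'hit index 0'.
Crash: rank_cells, line 12, TypeError.
Call chain: main -> rank_cells([8, 3, 5, 12], 8) (called at line 19).
First divergence: position 4; shown 'located slot None' vs intended 'hit index 0'.
Intended log window:
  2: rank_cells start: n=4 cutoff=8
  3: enter screen_input: 4 items against 8
  4: hit index 0
  5: located slot 0
Execution walk:
  screen_input([8, 3, 5, 12], 8) -> None  [called from rank_cells, line 10]
Log origin:
  1: emitted by main (line 18)
  2: emitted by rank_cells (line 9)
  3: emitted by screen_input (line 2)
  4: emitted by rank_cells (line 11)
A correct fix: line 4: replace `vals[top] == top` with `vals[top] == gap`.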